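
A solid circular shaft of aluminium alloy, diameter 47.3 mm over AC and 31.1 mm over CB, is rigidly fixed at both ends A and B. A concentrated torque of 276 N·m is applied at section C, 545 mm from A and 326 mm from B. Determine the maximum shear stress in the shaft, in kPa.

11100 kPa

Compatibility: T_A·a/J_AC = T_B·b/J_CB with T_A + T_B = T₀.
J_AC = 4.91×10^-7 m⁴, J_CB = 9.18×10^-8 m⁴, so T_A = T₀·(J_AC/a)/((J_AC/a)+(J_CB/b)) = 210.3 N·m, T_B = 65.71 N·m.
τ in each portion: τ_AC = 1.01×10^7 Pa, τ_CB = 1.11×10^7 Pa; maximum is in CB.
τ_max = T_CB·r/J = 65.71·0.0156/9.18×10^-8 = 1.112×10^7 Pa.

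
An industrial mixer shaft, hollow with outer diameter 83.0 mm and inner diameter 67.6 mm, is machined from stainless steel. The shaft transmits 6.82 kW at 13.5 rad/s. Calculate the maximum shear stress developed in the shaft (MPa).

8.04 MPa

ω = 13.5 rad/s, so T = P/ω = 6.82×10³ / 13.50 = 505.2 N·m.
J = π(d_o⁴ − d_i⁴)/32 = π(0.0830⁴ − 0.0676⁴)/32 = 2.609×10^-6 m⁴.
τ_max = T·r/J = 505.2 × 0.0415 / 2.609×10^-6 = 8.036×10^6 Pa.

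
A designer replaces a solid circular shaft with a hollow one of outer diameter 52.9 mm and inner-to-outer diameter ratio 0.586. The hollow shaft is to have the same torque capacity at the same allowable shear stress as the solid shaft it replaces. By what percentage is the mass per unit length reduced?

Equal τ_max and T ⇒ the solid shaft needs d_s³ = d_o³(1−k⁴), so d_s = 52.9·(1−0.586⁴)^(1/3) = 50.73 mm.
Area ratio A_h/A_s = d_o²(1−k²)/d_s² = (1−k²)/(1−k⁴)^(2/3) = 0.7139.
Mass saving = 1 − 0.7139 = 28.6 %.

28.6 %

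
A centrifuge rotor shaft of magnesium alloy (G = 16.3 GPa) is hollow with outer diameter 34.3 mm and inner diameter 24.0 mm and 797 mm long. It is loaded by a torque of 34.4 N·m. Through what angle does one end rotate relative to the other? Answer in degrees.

J = π(d_o⁴ − d_i⁴)/32 = π(0.0343⁴ − 0.0240⁴)/32 = 1.033×10^-7 m⁴.
θ = T·L/(G·J) = 34.40 × 0.797 / (16.3×10⁹ × 1.033×10^-7) = 0.01628 rad.

0.933°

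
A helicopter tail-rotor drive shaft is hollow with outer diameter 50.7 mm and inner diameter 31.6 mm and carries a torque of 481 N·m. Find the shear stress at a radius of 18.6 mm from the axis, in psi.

2360 psi

J = π(d_o⁴ − d_i⁴)/32 = π(0.0507⁴ − 0.0316⁴)/32 = 5.508×10^-7 m⁴.
Shear stress varies linearly with radius: τ = T·r/J = 481.0 × 0.0186 / 5.508×10^-7 = 1.624×10^7 Pa.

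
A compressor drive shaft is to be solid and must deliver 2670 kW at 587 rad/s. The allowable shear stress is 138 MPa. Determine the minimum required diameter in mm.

ω = 587 rad/s, so T = P/ω = 2670×10³ / 587.0 = 4549 N·m.
For a solid shaft τ_max = 16T/(πd³), so d = (16T/(π τ_allow))^(1/3) = (16·4549/(π·1.38×10^8))^(1/3) = 0.05516 m.

55.2 mm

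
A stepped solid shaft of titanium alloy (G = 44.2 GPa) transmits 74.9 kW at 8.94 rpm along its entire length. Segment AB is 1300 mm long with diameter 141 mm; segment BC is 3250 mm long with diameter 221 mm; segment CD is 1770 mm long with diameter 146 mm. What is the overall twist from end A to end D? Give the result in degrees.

9.03°

ω = 2π·8.94/60 = 0.9362 rad/s, so T = P/ω = 74.9×10³ / 0.9362 = 80000 N·m.
J_AB = π(0.141)⁴/32 = 3.88×10^-5 m⁴; J_BC = π(0.221)⁴/32 = 2.34×10^-4 m⁴; J_CD = π(0.146)⁴/32 = 4.46×10^-5 m⁴.
θ = (T/G)·Σ L_i/J_i = (80000/44.2×10⁹)·(1.30/3.88×10^-5 + 3.25/2.34×10^-4 + 1.77/4.46×10^-5) = 0.1576 rad.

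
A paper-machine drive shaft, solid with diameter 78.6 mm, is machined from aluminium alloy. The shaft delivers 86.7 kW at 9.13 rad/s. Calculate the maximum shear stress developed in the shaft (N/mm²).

ω = 9.13 rad/s, so T = P/ω = 86.7×10³ / 9.130 = 9496 N·m.
J = πd⁴/32 = π(0.0786)⁴/32 = 3.747×10^-6 m⁴.
τ_max = T·r/J = 9496 × 0.0393 / 3.747×10^-6 = 9.960×10^7 Pa.

99.6 N/mm²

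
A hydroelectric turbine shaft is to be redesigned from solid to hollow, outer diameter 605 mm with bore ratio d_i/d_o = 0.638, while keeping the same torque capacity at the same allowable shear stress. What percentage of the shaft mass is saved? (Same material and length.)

Equal τ_max and T ⇒ the solid shaft needs d_s³ = d_o³(1−k⁴), so d_s = 605·(1−0.638⁴)^(1/3) = 569.6 mm.
Area ratio A_h/A_s = d_o²(1−k²)/d_s² = (1−k²)/(1−k⁴)^(2/3) = 0.6691.
Mass saving = 1 − 0.6691 = 33.1 %.

33.1 %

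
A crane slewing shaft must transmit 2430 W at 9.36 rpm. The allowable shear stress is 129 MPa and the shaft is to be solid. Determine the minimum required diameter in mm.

46.1 mm

ω = 2π·9.36/60 = 0.9802 rad/s, so T = P/ω = 2430 / 0.9802 = 2479 N·m.
For a solid shaft τ_max = 16T/(πd³), so d = (16T/(π τ_allow))^(1/3) = (16·2479/(π·1.29×10^8))^(1/3) = 0.04609 m.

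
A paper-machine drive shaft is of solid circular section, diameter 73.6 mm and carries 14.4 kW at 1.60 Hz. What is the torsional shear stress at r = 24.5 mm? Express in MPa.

ω = 2π·1.60 = 10.05 rad/s, so T = P/ω = 14.4×10³ / 10.05 = 1432 N·m.
J = πd⁴/32 = π(0.0736)⁴/32 = 2.881×10^-6 m⁴.
Shear stress varies linearly with radius: τ = T·r/J = 1432 × 0.0245 / 2.881×10^-6 = 1.218×10^7 Pa.

12.2 MPa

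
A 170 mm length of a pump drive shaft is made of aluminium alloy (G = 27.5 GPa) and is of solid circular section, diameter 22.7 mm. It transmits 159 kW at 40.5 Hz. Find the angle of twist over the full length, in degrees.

8.49°

ω = 2π·40.5 = 254.5 rad/s, so T = P/ω = 159×10³ / 254.5 = 624.8 N·m.
J = πd⁴/32 = π(0.0227)⁴/32 = 2.607×10^-8 m⁴.
θ = T·L/(G·J) = 624.8 × 0.170 / (27.5×10⁹ × 2.607×10^-8) = 0.1482 rad.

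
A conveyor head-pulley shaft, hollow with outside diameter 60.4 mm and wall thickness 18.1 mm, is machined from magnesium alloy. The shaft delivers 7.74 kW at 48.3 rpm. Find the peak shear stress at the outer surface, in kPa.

ω = 2π·48.3/60 = 5.058 rad/s, so T = P/ω = 7.74×10³ / 5.058 = 1530 N·m.
J = π(d_o⁴ − d_i⁴)/32 = π(0.0604⁴ − 0.0242⁴)/32 = 1.273×10^-6 m⁴.
τ_max = T·r/J = 1530 × 0.0302 / 1.273×10^-6 = 3.630×10^7 Pa.

36300 kPa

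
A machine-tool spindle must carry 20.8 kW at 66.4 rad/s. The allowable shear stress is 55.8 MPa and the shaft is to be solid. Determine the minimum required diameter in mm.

ω = 66.4 rad/s, so T = P/ω = 20.8×10³ / 66.40 = 313.3 N·m.
For a solid shaft τ_max = 16T/(πd³), so d = (16T/(π τ_allow))^(1/3) = (16·313.3/(π·5.58×10^7))^(1/3) = 0.03058 m.

30.6 mm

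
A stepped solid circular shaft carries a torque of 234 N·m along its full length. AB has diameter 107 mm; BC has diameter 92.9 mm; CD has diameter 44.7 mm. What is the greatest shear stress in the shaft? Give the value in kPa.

13300 kPa

Under the same torque, τ_max = 16T/(πd³) is largest where d is smallest — segment CD (d = 44.7 mm).
τ_max = 16·234.0/(π·(0.0447)³) = 1.334×10^7 Pa.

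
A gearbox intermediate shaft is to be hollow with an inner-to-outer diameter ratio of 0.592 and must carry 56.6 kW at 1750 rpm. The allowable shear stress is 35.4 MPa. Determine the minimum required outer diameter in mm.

37.0 mm

ω = 2π·1750/60 = 183.3 rad/s, so T = P/ω = 56.6×10³ / 183.3 = 308.9 N·m.
For a hollow shaft with d_i/d_o = 0.592: τ_max = 16T/(π d_o³ (1−k⁴)), so d_o = [16T/(π τ_allow (1−k⁴))]^(1/3) = [16·308.9/(π·3.54×10^7·0.8772)]^(1/3) = 0.03700 m.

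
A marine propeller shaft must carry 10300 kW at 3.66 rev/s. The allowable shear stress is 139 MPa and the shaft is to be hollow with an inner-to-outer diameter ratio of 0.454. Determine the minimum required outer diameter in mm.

ω = 2π·3.66 = 23.00 rad/s, so T = P/ω = 10300×10³ / 23.00 = 447900 N·m.
For a hollow shaft with d_i/d_o = 0.454: τ_max = 16T/(π d_o³ (1−k⁴)), so d_o = [16T/(π τ_allow (1−k⁴))]^(1/3) = [16·447900/(π·1.39×10^8·0.9575)]^(1/3) = 0.2578 m.

258 mm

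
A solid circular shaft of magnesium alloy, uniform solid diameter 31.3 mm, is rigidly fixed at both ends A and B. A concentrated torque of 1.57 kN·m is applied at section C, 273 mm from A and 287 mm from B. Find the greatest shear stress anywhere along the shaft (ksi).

With uniform GJ and both ends fixed, compatibility θ_AC = θ_CB gives T_A·a = T_B·b, together with T_A + T_B = T₀.
T_A = T₀·b/(a+b) = 1570·287/560.0 = 804.6 N·m; T_B = 765.4 N·m.
τ in each portion: τ_AC = 1.34×10^8 Pa, τ_CB = 1.27×10^8 Pa; maximum is in AC.
τ_max = T_AC·r/J = 804.6·0.0157/9.42×10^-8 = 1.336×10^8 Pa.

19.4 ksi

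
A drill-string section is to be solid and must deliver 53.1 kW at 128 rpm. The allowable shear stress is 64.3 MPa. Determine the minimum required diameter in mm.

ω = 2π·128/60 = 13.40 rad/s, so T = P/ω = 53.1×10³ / 13.40 = 3961 N·m.
For a solid shaft τ_max = 16T/(πd³), so d = (16T/(π τ_allow))^(1/3) = (16·3961/(π·6.43×10^7))^(1/3) = 0.06795 m.

68.0 mm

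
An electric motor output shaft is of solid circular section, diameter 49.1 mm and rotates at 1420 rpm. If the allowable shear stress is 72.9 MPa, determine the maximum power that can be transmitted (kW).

J = πd⁴/32 = π(0.0491)⁴/32 = 5.706×10^-7 m⁴.
T_max = τ_allow·J/r = 7.29×10^7 × 5.706×10^-7 / 0.0246 = 1694 N·m.
ω = 2π·1420/60 = 148.7 rad/s, so P_max = T_max·ω = 2.520×10^5 W.

252 kW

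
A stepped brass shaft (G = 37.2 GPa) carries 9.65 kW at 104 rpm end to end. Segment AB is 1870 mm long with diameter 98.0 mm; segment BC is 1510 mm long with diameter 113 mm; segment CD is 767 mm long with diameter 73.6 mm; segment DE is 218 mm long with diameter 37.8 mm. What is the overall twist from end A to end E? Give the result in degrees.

2.26°

ω = 2π·104/60 = 10.89 rad/s, so T = P/ω = 9.65×10³ / 10.89 = 886.1 N·m.
J_AB = π(0.0980)⁴/32 = 9.06×10^-6 m⁴; J_BC = π(0.113)⁴/32 = 1.60×10^-5 m⁴; J_CD = π(0.0736)⁴/32 = 2.88×10^-6 m⁴; J_DE = π(0.0378)⁴/32 = 2.00×10^-7 m⁴.
θ = (T/G)·Σ L_i/J_i = (886.1/37.2×10⁹)·(1.87/9.06×10^-6 + 1.51/1.60×10^-5 + 0.767/2.88×10^-6 + 0.218/2.00×10^-7) = 0.03941 rad.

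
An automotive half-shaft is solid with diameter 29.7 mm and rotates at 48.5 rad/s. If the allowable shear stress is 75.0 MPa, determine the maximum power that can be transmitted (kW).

18.7 kW

J = πd⁴/32 = π(0.0297)⁴/32 = 7.639×10^-8 m⁴.
T_max = τ_allow·J/r = 7.50×10^7 × 7.639×10^-8 / 0.0149 = 385.8 N·m.
ω = 48.5 rad/s, so P_max = T_max·ω = 1.871×10^4 W.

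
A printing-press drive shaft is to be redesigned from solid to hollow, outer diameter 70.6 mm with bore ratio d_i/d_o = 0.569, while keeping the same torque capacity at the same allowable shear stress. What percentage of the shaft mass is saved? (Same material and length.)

Equal τ_max and T ⇒ the solid shaft needs d_s³ = d_o³(1−k⁴), so d_s = 70.6·(1−0.569⁴)^(1/3) = 68.04 mm.
Area ratio A_h/A_s = d_o²(1−k²)/d_s² = (1−k²)/(1−k⁴)^(2/3) = 0.7280.
Mass saving = 1 − 0.7280 = 27.2 %.

27.2 %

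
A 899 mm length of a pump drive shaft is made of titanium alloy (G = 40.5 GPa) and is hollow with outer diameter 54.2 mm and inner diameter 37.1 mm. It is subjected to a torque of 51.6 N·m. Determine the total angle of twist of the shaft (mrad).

1.73 mrad

J = π(d_o⁴ − d_i⁴)/32 = π(0.0542⁴ − 0.0371⁴)/32 = 6.612×10^-7 m⁴.
θ = T·L/(G·J) = 51.60 × 0.899 / (40.5×10⁹ × 6.612×10^-7) = 1.732×10^-3 rad.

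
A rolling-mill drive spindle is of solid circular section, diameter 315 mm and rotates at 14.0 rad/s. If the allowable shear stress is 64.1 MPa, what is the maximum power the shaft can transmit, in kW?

5510 kW

J = πd⁴/32 = π(0.315)⁴/32 = 9.666×10^-4 m⁴.
T_max = τ_allow·J/r = 6.41×10^7 × 9.666×10^-4 / 0.158 = 393400 N·m.
ω = 14.0 rad/s, so P_max = T_max·ω = 5.507×10^6 W.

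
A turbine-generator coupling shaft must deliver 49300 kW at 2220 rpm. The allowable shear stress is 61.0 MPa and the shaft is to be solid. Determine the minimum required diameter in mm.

ω = 2π·2220/60 = 232.5 rad/s, so T = P/ω = 49300×10³ / 232.5 = 212100 N·m.
For a solid shaft τ_max = 16T/(πd³), so d = (16T/(π τ_allow))^(1/3) = (16·212100/(π·6.10×10^7))^(1/3) = 0.2606 m.

261 mm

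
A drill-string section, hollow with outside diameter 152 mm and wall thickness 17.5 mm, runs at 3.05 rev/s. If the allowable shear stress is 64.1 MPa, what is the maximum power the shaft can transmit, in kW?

J = π(d_o⁴ − d_i⁴)/32 = π(0.152⁴ − 0.117⁴)/32 = 3.401×10^-5 m⁴.
T_max = τ_allow·J/r = 6.41×10^7 × 3.401×10^-5 / 0.0760 = 28680 N·m.
ω = 2π·3.05 = 19.16 rad/s, so P_max = T_max·ω = 5.497×10^5 W.

550 kW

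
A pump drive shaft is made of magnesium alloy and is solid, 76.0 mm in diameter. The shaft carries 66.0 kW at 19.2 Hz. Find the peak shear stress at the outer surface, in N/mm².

ω = 2π·19.2 = 120.6 rad/s, so T = P/ω = 66.0×10³ / 120.6 = 547.1 N·m.
J = πd⁴/32 = π(0.0760)⁴/32 = 3.275×10^-6 m⁴.
τ_max = T·r/J = 547.1 × 0.0380 / 3.275×10^-6 = 6.347×10^6 Pa.

6.35 N/mm²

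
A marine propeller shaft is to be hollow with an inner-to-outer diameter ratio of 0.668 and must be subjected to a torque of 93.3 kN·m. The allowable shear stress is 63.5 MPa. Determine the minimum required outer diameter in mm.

For a hollow shaft with d_i/d_o = 0.668: τ_max = 16T/(π d_o³ (1−k⁴)), so d_o = [16T/(π τ_allow (1−k⁴))]^(1/3) = [16·93300/(π·6.35×10^7·0.8009)]^(1/3) = 0.2106 m.

211 mm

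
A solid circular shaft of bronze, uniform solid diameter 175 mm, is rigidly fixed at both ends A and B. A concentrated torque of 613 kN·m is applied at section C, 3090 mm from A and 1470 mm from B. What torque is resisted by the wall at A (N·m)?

With uniform GJ and both ends fixed, compatibility θ_AC = θ_CB gives T_A·a = T_B·b, together with T_A + T_B = T₀.
T_A = T₀·b/(a+b) = 613000·1470/4560 = 197600 N·m; T_B = 415400 N·m.

198000 N·m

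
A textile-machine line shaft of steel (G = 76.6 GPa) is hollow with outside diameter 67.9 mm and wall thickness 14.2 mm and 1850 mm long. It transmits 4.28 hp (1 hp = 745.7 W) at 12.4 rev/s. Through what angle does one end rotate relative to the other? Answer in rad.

5.35e-4 rad

ω = 2π·12.4 = 77.91 rad/s, so T = P/ω = 4.28×745.7 / 77.91 = 40.96 N·m.
J = π(d_o⁴ − d_i⁴)/32 = π(0.0679⁴ − 0.0395⁴)/32 = 1.848×10^-6 m⁴.
θ = T·L/(G·J) = 40.96 × 1.85 / (76.6×10⁹ × 1.848×10^-6) = 5.354×10^-4 rad.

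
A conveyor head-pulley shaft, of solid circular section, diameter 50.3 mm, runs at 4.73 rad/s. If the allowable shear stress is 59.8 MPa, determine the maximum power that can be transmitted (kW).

J = πd⁴/32 = π(0.0503)⁴/32 = 6.285×10^-7 m⁴.
T_max = τ_allow·J/r = 5.98×10^7 × 6.285×10^-7 / 0.0251 = 1494 N·m.
ω = 4.73 rad/s, so P_max = T_max·ω = 7068 W.

7.07 kW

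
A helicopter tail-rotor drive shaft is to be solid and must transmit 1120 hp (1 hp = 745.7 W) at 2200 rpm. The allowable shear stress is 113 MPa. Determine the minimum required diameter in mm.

54.7 mm

ω = 2π·2200/60 = 230.4 rad/s, so T = P/ω = 1120×745.7 / 230.4 = 3625 N·m.
For a solid shaft τ_max = 16T/(πd³), so d = (16T/(π τ_allow))^(1/3) = (16·3625/(π·1.13×10^8))^(1/3) = 0.05467 m.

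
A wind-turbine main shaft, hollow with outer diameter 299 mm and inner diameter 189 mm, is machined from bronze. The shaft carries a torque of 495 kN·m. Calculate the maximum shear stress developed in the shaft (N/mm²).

112 N/mm²

J = π(d_o⁴ − d_i⁴)/32 = π(0.299⁴ − 0.189⁴)/32 = 6.594×10^-4 m⁴.
τ_max = T·r/J = 495000 × 0.149 / 6.594×10^-4 = 1.122×10^8 Pa.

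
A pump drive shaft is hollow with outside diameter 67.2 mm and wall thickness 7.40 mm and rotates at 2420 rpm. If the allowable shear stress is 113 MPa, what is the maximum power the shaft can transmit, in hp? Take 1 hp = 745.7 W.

1440 hp

J = π(d_o⁴ − d_i⁴)/32 = π(0.0672⁴ − 0.0524⁴)/32 = 1.262×10^-6 m⁴.
T_max = τ_allow·J/r = 1.13×10^8 × 1.262×10^-6 / 0.0336 = 4244 N·m.
ω = 2π·2420/60 = 253.4 rad/s, so P_max = T_max·ω = 1.075×10^6 W.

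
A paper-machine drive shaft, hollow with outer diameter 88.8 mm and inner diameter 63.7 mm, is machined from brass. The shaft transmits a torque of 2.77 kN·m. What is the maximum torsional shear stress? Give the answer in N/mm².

27.4 N/mm²

J = π(d_o⁴ − d_i⁴)/32 = π(0.0888⁴ − 0.0637⁴)/32 = 4.488×10^-6 m⁴.
τ_max = T·r/J = 2770 × 0.0444 / 4.488×10^-6 = 2.740×10^7 Pa.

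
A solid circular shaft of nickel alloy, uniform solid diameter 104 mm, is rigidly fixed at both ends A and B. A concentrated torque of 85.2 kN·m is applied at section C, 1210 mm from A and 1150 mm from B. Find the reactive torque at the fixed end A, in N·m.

With uniform GJ and both ends fixed, compatibility θ_AC = θ_CB gives T_A·a = T_B·b, together with T_A + T_B = T₀.
T_A = T₀·b/(a+b) = 85200·1150/2360 = 41520 N·m; T_B = 43680 N·m.

41500 N·m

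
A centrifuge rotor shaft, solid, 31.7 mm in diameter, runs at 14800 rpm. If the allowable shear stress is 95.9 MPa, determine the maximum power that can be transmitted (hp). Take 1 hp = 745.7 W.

J = πd⁴/32 = π(0.0317)⁴/32 = 9.914×10^-8 m⁴.
T_max = τ_allow·J/r = 9.59×10^7 × 9.914×10^-8 / 0.0158 = 599.8 N·m.
ω = 2π·14800/60 = 1550 rad/s, so P_max = T_max·ω = 9.296×10^5 W.

1250 hp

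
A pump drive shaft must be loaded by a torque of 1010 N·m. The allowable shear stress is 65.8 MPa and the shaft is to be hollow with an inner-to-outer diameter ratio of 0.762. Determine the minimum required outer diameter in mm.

For a hollow shaft with d_i/d_o = 0.762: τ_max = 16T/(π d_o³ (1−k⁴)), so d_o = [16T/(π τ_allow (1−k⁴))]^(1/3) = [16·1010/(π·6.58×10^7·0.6629)]^(1/3) = 0.04904 m.

49.0 mm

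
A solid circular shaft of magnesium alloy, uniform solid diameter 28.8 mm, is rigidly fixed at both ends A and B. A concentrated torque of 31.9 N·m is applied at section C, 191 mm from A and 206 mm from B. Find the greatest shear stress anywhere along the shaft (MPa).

3.53 MPa

With uniform GJ and both ends fixed, compatibility θ_AC = θ_CB gives T_A·a = T_B·b, together with T_A + T_B = T₀.
T_A = T₀·b/(a+b) = 31.90·206/397.0 = 16.55 N·m; T_B = 15.35 N·m.
τ in each portion: τ_AC = 3.53×10^6 Pa, τ_CB = 3.27×10^6 Pa; maximum is in AC.
τ_max = T_AC·r/J = 16.55·0.0144/6.75×10^-8 = 3.529×10^6 Pa.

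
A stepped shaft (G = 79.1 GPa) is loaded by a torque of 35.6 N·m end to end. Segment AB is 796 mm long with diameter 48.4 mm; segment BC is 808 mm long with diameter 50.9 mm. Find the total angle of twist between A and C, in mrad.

J_AB = π(0.0484)⁴/32 = 5.39×10^-7 m⁴; J_BC = π(0.0509)⁴/32 = 6.59×10^-7 m⁴.
θ = (T/G)·Σ L_i/J_i = (35.60/79.1×10⁹)·(0.796/5.39×10^-7 + 0.808/6.59×10^-7) = 1.217×10^-3 rad.

1.22 mrad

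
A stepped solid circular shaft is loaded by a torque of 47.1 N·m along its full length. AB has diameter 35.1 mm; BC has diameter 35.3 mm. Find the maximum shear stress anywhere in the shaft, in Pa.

Under the same torque, τ_max = 16T/(πd³) is largest where d is smallest — segment AB (d = 35.1 mm).
τ_max = 16·47.10/(π·(0.0351)³) = 5.547×10^6 Pa.

5.55e6 Pa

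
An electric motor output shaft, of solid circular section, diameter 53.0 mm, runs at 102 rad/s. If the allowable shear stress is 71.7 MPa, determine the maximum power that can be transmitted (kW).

J = πd⁴/32 = π(0.0530)⁴/32 = 7.746×10^-7 m⁴.
T_max = τ_allow·J/r = 7.17×10^7 × 7.746×10^-7 / 0.0265 = 2096 N·m.
ω = 102 rad/s, so P_max = T_max·ω = 2.138×10^5 W.

214 kW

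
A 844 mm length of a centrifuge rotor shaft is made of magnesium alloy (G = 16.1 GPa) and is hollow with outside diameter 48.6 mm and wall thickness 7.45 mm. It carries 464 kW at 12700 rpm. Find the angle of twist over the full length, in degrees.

2.49°

ω = 2π·12700/60 = 1330 rad/s, so T = P/ω = 464×10³ / 1330 = 348.9 N·m.
J = π(d_o⁴ − d_i⁴)/32 = π(0.0486⁴ − 0.0337⁴)/32 = 4.211×10^-7 m⁴.
θ = T·L/(G·J) = 348.9 × 0.844 / (16.1×10⁹ × 4.211×10^-7) = 0.04344 rad.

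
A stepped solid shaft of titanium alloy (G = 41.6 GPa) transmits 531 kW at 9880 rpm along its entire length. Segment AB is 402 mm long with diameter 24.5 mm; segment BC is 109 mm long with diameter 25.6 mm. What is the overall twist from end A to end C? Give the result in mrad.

172 mrad

ω = 2π·9880/60 = 1035 rad/s, so T = P/ω = 531×10³ / 1035 = 513.2 N·m.
J_AB = π(0.0245)⁴/32 = 3.54×10^-8 m⁴; J_BC = π(0.0256)⁴/32 = 4.22×10^-8 m⁴.
θ = (T/G)·Σ L_i/J_i = (513.2/41.6×10⁹)·(0.402/3.54×10^-8 + 0.109/4.22×10^-8) = 0.1721 rad.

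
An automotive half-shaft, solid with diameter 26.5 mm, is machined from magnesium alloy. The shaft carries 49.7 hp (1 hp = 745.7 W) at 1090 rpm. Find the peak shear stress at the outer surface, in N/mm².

88.9 N/mm²

ω = 2π·1090/60 = 114.1 rad/s, so T = P/ω = 49.7×745.7 / 114.1 = 324.7 N·m.
J = πd⁴/32 = π(0.0265)⁴/32 = 4.842×10^-8 m⁴.
τ_max = T·r/J = 324.7 × 0.0132 / 4.842×10^-8 = 8.886×10^7 Pa.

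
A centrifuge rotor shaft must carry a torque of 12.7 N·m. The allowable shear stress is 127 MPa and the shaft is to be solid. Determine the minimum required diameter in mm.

7.99 mm

For a solid shaft τ_max = 16T/(πd³), so d = (16T/(π τ_allow))^(1/3) = (16·12.70/(π·1.27×10^8))^(1/3) = 0.007986 m.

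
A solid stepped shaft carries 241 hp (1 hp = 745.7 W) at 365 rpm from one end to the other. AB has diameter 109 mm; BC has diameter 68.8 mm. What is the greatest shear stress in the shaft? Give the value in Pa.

ω = 2π·365/60 = 38.22 rad/s, so T = P/ω = 241×745.7 / 38.22 = 4702 N·m.
Under the same torque, τ_max = 16T/(πd³) is largest where d is smallest — segment BC (d = 68.8 mm).
τ_max = 16·4702/(π·(0.0688)³) = 7.353×10^7 Pa.

7.35e7 Pa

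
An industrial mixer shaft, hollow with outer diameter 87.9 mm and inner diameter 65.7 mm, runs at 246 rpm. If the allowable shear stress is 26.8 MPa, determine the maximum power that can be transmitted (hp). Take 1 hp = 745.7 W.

84.9 hp

J = π(d_o⁴ − d_i⁴)/32 = π(0.0879⁴ − 0.0657⁴)/32 = 4.032×10^-6 m⁴.
T_max = τ_allow·J/r = 2.68×10^7 × 4.032×10^-6 / 0.0440 = 2458 N·m.
ω = 2π·246/60 = 25.76 rad/s, so P_max = T_max·ω = 6.333×10^4 W.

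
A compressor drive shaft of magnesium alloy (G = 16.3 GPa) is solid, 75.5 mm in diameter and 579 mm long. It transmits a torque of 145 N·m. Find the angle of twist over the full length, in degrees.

J = πd⁴/32 = π(0.0755)⁴/32 = 3.190×10^-6 m⁴.
θ = T·L/(G·J) = 145.0 × 0.579 / (16.3×10⁹ × 3.190×10^-6) = 1.615×10^-3 rad.

0.0925°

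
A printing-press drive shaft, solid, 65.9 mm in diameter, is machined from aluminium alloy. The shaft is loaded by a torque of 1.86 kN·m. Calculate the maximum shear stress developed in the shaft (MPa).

33.1 MPa

J = πd⁴/32 = π(0.0659)⁴/32 = 1.852×10^-6 m⁴.
τ_max = T·r/J = 1860 × 0.0330 / 1.852×10^-6 = 3.310×10^7 Pa.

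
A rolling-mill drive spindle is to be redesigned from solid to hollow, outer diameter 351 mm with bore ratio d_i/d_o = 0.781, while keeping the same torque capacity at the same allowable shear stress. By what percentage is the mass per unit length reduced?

46.8 %

Equal τ_max and T ⇒ the solid shaft needs d_s³ = d_o³(1−k⁴), so d_s = 351·(1−0.781⁴)^(1/3) = 300.6 mm.
Area ratio A_h/A_s = d_o²(1−k²)/d_s² = (1−k²)/(1−k⁴)^(2/3) = 0.5319.
Mass saving = 1 − 0.5319 = 46.8 %.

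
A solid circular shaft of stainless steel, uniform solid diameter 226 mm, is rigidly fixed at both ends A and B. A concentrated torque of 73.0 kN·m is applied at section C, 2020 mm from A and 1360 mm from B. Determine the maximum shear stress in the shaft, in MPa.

With uniform GJ and both ends fixed, compatibility θ_AC = θ_CB gives T_A·a = T_B·b, together with T_A + T_B = T₀.
T_A = T₀·b/(a+b) = 73000·1360/3380 = 29370 N·m; T_B = 43630 N·m.
τ in each portion: τ_AC = 1.30×10^7 Pa, τ_CB = 1.92×10^7 Pa; maximum is in CB.
τ_max = T_CB·r/J = 43630·0.113/2.56×10^-4 = 1.925×10^7 Pa.

19.2 MPa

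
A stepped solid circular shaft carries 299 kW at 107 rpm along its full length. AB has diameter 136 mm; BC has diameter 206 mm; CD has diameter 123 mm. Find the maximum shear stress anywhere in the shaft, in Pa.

7.30e7 Pa

ω = 2π·107/60 = 11.21 rad/s, so T = P/ω = 299×10³ / 11.21 = 26680 N·m.
Under the same torque, τ_max = 16T/(πd³) is largest where d is smallest — segment CD (d = 123 mm).
τ_max = 16·26680/(π·(0.123)³) = 7.303×10^7 Pa.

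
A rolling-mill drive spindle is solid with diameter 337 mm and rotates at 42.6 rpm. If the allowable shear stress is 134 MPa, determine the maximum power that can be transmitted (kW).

J = πd⁴/32 = π(0.337)⁴/32 = 1.266×10^-3 m⁴.
T_max = τ_allow·J/r = 1.34×10^8 × 1.266×10^-3 / 0.169 = 1.007e6 N·m.
ω = 2π·42.6/60 = 4.461 rad/s, so P_max = T_max·ω = 4.492×10^6 W.

4490 kW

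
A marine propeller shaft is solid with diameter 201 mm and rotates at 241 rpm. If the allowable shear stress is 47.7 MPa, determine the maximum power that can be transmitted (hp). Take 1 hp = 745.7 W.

J = πd⁴/32 = π(0.201)⁴/32 = 1.602×10^-4 m⁴.
T_max = τ_allow·J/r = 4.77×10^7 × 1.602×10^-4 / 0.101 = 76060 N·m.
ω = 2π·241/60 = 25.24 rad/s, so P_max = T_max·ω = 1.919×10^6 W.

2570 hp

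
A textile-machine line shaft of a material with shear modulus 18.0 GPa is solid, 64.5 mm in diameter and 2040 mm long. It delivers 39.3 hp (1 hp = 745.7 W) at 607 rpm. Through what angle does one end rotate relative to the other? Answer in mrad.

ω = 2π·607/60 = 63.56 rad/s, so T = P/ω = 39.3×745.7 / 63.56 = 461.0 N·m.
J = πd⁴/32 = π(0.0645)⁴/32 = 1.699×10^-6 m⁴.
θ = T·L/(G·J) = 461.0 × 2.04 / (18.0×10⁹ × 1.699×10^-6) = 0.03075 rad.

30.8 mrad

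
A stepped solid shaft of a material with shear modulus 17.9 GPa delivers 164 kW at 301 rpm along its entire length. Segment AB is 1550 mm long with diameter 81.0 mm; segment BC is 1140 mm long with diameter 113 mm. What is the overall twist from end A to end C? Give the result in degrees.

ω = 2π·301/60 = 31.52 rad/s, so T = P/ω = 164×10³ / 31.52 = 5203 N·m.
J_AB = π(0.0810)⁴/32 = 4.23×10^-6 m⁴; J_BC = π(0.113)⁴/32 = 1.60×10^-5 m⁴.
θ = (T/G)·Σ L_i/J_i = (5203/17.9×10⁹)·(1.55/4.23×10^-6 + 1.14/1.60×10^-5) = 0.1273 rad.

7.29°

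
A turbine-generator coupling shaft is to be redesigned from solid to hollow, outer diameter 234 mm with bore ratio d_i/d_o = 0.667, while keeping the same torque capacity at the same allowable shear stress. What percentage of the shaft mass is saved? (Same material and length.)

35.7 %

Equal τ_max and T ⇒ the solid shaft needs d_s³ = d_o³(1−k⁴), so d_s = 234·(1−0.667⁴)^(1/3) = 217.4 mm.
Area ratio A_h/A_s = d_o²(1−k²)/d_s² = (1−k²)/(1−k⁴)^(2/3) = 0.6430.
Mass saving = 1 − 0.6430 = 35.7 %.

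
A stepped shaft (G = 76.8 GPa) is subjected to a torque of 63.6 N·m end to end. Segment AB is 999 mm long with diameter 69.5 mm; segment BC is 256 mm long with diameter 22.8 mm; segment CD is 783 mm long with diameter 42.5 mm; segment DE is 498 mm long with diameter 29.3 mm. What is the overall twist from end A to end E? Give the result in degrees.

0.921°

J_AB = π(0.0695)⁴/32 = 2.29×10^-6 m⁴; J_BC = π(0.0228)⁴/32 = 2.65×10^-8 m⁴; J_CD = π(0.0425)⁴/32 = 3.20×10^-7 m⁴; J_DE = π(0.0293)⁴/32 = 7.24×10^-8 m⁴.
θ = (T/G)·Σ L_i/J_i = (63.60/76.8×10⁹)·(0.999/2.29×10^-6 + 0.256/2.65×10^-8 + 0.783/3.20×10^-7 + 0.498/7.24×10^-8) = 0.01608 rad.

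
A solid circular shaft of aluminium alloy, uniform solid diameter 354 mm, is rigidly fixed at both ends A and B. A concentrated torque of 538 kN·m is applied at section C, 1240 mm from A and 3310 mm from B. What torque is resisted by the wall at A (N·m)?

391000 N·m

With uniform GJ and both ends fixed, compatibility θ_AC = θ_CB gives T_A·a = T_B·b, together with T_A + T_B = T₀.
T_A = T₀·b/(a+b) = 538000·3310/4550 = 391400 N·m; T_B = 146600 N·m.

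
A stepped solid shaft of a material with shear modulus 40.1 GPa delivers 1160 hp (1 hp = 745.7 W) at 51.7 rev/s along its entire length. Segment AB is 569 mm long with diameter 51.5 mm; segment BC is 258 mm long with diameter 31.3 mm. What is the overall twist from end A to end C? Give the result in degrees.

13.6°

ω = 2π·51.7 = 324.8 rad/s, so T = P/ω = 1160×745.7 / 324.8 = 2663 N·m.
J_AB = π(0.0515)⁴/32 = 6.91×10^-7 m⁴; J_BC = π(0.0313)⁴/32 = 9.42×10^-8 m⁴.
θ = (T/G)·Σ L_i/J_i = (2663/40.1×10⁹)·(0.569/6.91×10^-7 + 0.258/9.42×10^-8) = 0.2365 rad.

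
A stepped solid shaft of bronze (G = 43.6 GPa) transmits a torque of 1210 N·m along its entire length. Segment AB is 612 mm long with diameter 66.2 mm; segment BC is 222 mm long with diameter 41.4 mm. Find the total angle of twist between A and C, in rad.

J_AB = π(0.0662)⁴/32 = 1.89×10^-6 m⁴; J_BC = π(0.0414)⁴/32 = 2.88×10^-7 m⁴.
θ = (T/G)·Σ L_i/J_i = (1210/43.6×10⁹)·(0.612/1.89×10^-6 + 0.222/2.88×10^-7) = 0.03037 rad.

0.0304 rad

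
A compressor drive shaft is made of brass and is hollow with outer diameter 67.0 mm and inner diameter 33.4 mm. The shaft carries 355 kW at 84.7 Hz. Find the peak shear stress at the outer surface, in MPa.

12.0 MPa

ω = 2π·84.7 = 532.2 rad/s, so T = P/ω = 355×10³ / 532.2 = 667.1 N·m.
J = π(d_o⁴ − d_i⁴)/32 = π(0.0670⁴ − 0.0334⁴)/32 = 1.856×10^-6 m⁴.
τ_max = T·r/J = 667.1 × 0.0335 / 1.856×10^-6 = 1.204×10^7 Pa.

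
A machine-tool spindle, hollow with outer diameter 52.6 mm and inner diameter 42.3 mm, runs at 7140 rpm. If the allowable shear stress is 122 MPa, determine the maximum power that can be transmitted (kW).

1520 kW

J = π(d_o⁴ − d_i⁴)/32 = π(0.0526⁴ − 0.0423⁴)/32 = 4.372×10^-7 m⁴.
T_max = τ_allow·J/r = 1.22×10^8 × 4.372×10^-7 / 0.0263 = 2028 N·m.
ω = 2π·7140/60 = 747.7 rad/s, so P_max = T_max·ω = 1.516×10^6 W.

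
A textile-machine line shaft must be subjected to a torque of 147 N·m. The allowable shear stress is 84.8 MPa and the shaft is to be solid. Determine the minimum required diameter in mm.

20.7 mm

For a solid shaft τ_max = 16T/(πd³), so d = (16T/(π τ_allow))^(1/3) = (16·147.0/(π·8.48×10^7))^(1/3) = 0.02067 m.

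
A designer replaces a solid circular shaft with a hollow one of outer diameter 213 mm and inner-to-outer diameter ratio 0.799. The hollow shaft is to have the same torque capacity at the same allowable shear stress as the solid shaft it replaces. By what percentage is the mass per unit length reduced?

48.7 %

Equal τ_max and T ⇒ the solid shaft needs d_s³ = d_o³(1−k⁴), so d_s = 213·(1−0.799⁴)^(1/3) = 178.9 mm.
Area ratio A_h/A_s = d_o²(1−k²)/d_s² = (1−k²)/(1−k⁴)^(2/3) = 0.5126.
Mass saving = 1 − 0.5126 = 48.7 %.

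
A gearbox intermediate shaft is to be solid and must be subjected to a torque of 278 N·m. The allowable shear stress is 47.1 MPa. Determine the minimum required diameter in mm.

31.1 mm

For a solid shaft τ_max = 16T/(πd³), so d = (16T/(π τ_allow))^(1/3) = (16·278.0/(π·4.71×10^7))^(1/3) = 0.03109 m.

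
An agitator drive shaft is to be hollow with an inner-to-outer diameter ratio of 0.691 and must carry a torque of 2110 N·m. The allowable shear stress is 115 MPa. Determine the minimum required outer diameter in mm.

For a hollow shaft with d_i/d_o = 0.691: τ_max = 16T/(π d_o³ (1−k⁴)), so d_o = [16T/(π τ_allow (1−k⁴))]^(1/3) = [16·2110/(π·1.15×10^8·0.7720)]^(1/3) = 0.04947 m.

49.5 mm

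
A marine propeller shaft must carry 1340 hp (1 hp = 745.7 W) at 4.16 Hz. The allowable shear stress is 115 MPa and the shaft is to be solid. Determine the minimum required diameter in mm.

ω = 2π·4.16 = 26.14 rad/s, so T = P/ω = 1340×745.7 / 26.14 = 38230 N·m.
For a solid shaft τ_max = 16T/(πd³), so d = (16T/(π τ_allow))^(1/3) = (16·38230/(π·1.15×10^8))^(1/3) = 0.1192 m.

119 mm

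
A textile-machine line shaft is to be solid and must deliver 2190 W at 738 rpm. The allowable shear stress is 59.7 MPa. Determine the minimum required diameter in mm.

13.4 mm

ω = 2π·738/60 = 77.28 rad/s, so T = P/ω = 2190 / 77.28 = 28.34 N·m.
For a solid shaft τ_max = 16T/(πd³), so d = (16T/(π τ_allow))^(1/3) = (16·28.34/(π·5.97×10^7))^(1/3) = 0.01342 m.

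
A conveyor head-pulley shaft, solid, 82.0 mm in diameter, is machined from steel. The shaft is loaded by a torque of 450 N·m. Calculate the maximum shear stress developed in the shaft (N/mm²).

J = πd⁴/32 = π(0.0820)⁴/32 = 4.439×10^-6 m⁴.
τ_max = T·r/J = 450.0 × 0.0410 / 4.439×10^-6 = 4.157×10^6 Pa.

4.16 N/mm²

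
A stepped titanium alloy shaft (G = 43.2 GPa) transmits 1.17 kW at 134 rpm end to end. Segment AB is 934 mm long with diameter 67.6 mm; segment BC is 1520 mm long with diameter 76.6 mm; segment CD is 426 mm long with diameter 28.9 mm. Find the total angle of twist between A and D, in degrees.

ω = 2π·134/60 = 14.03 rad/s, so T = P/ω = 1.17×10³ / 14.03 = 83.38 N·m.
J_AB = π(0.0676)⁴/32 = 2.05×10^-6 m⁴; J_BC = π(0.0766)⁴/32 = 3.38×10^-6 m⁴; J_CD = π(0.0289)⁴/32 = 6.85×10^-8 m⁴.
θ = (T/G)·Σ L_i/J_i = (83.38/43.2×10⁹)·(0.934/2.05×10^-6 + 1.52/3.38×10^-6 + 0.426/6.85×10^-8) = 0.01375 rad.

0.788°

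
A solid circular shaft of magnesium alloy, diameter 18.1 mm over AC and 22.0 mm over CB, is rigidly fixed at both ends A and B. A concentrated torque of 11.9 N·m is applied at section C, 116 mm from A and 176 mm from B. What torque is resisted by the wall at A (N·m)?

4.88 N·m

Compatibility: T_A·a/J_AC = T_B·b/J_CB with T_A + T_B = T₀.
J_AC = 1.05×10^-8 m⁴, J_CB = 2.30×10^-8 m⁴, so T_A = T₀·(J_AC/a)/((J_AC/a)+(J_CB/b)) = 4.880 N·m, T_B = 7.020 N·m.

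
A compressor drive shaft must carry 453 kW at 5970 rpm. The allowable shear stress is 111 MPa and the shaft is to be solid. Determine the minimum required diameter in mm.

32.2 mm

ω = 2π·5970/60 = 625.2 rad/s, so T = P/ω = 453×10³ / 625.2 = 724.6 N·m.
For a solid shaft τ_max = 16T/(πd³), so d = (16T/(π τ_allow))^(1/3) = (16·724.6/(π·1.11×10^8))^(1/3) = 0.03215 m.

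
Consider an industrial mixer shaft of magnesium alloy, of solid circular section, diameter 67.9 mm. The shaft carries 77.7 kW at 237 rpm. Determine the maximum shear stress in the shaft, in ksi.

ω = 2π·237/60 = 24.82 rad/s, so T = P/ω = 77.7×10³ / 24.82 = 3131 N·m.
J = πd⁴/32 = π(0.0679)⁴/32 = 2.087×10^-6 m⁴.
τ_max = T·r/J = 3131 × 0.0340 / 2.087×10^-6 = 5.093×10^7 Pa.

7.39 ksi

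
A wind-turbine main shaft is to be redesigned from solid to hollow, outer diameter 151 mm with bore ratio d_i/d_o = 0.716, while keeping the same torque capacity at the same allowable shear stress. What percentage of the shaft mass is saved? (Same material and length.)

40.3 %

Equal τ_max and T ⇒ the solid shaft needs d_s³ = d_o³(1−k⁴), so d_s = 151·(1−0.716⁴)^(1/3) = 136.4 mm.
Area ratio A_h/A_s = d_o²(1−k²)/d_s² = (1−k²)/(1−k⁴)^(2/3) = 0.5972.
Mass saving = 1 − 0.5972 = 40.3 %.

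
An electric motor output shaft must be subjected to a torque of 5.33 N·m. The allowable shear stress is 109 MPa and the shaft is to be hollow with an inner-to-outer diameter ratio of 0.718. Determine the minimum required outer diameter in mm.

For a hollow shaft with d_i/d_o = 0.718: τ_max = 16T/(π d_o³ (1−k⁴)), so d_o = [16T/(π τ_allow (1−k⁴))]^(1/3) = [16·5.330/(π·1.09×10^8·0.7342)]^(1/3) = 0.006974 m.

6.97 mm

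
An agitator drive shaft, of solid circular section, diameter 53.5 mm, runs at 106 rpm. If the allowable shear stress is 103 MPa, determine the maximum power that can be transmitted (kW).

34.4 kW

J = πd⁴/32 = π(0.0535)⁴/32 = 8.043×10^-7 m⁴.
T_max = τ_allow·J/r = 1.03×10^8 × 8.043×10^-7 / 0.0267 = 3097 N·m.
ω = 2π·106/60 = 11.10 rad/s, so P_max = T_max·ω = 3.438×10^4 W.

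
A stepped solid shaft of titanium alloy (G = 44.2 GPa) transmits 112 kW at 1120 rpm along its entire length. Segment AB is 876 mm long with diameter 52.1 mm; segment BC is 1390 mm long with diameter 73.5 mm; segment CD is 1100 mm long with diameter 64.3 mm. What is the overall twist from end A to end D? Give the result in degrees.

ω = 2π·1120/60 = 117.3 rad/s, so T = P/ω = 112×10³ / 117.3 = 954.9 N·m.
J_AB = π(0.0521)⁴/32 = 7.23×10^-7 m⁴; J_BC = π(0.0735)⁴/32 = 2.87×10^-6 m⁴; J_CD = π(0.0643)⁴/32 = 1.68×10^-6 m⁴.
θ = (T/G)·Σ L_i/J_i = (954.9/44.2×10⁹)·(0.876/7.23×10^-7 + 1.39/2.87×10^-6 + 1.10/1.68×10^-6) = 0.05081 rad.

2.91°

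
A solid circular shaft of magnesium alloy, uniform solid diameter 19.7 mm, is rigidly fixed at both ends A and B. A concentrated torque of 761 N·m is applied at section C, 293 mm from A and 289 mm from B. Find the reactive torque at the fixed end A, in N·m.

With uniform GJ and both ends fixed, compatibility θ_AC = θ_CB gives T_A·a = T_B·b, together with T_A + T_B = T₀.
T_A = T₀·b/(a+b) = 761.0·289/582.0 = 377.9 N·m; T_B = 383.1 N·m.

378 N·m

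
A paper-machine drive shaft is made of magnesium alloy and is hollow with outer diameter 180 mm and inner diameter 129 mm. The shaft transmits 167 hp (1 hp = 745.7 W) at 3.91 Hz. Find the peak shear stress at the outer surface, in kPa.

6010 kPa

ω = 2π·3.91 = 24.57 rad/s, so T = P/ω = 167×745.7 / 24.57 = 5069 N·m.
J = π(d_o⁴ − d_i⁴)/32 = π(0.180⁴ − 0.129⁴)/32 = 7.587×10^-5 m⁴.
τ_max = T·r/J = 5069 × 0.0900 / 7.587×10^-5 = 6.013×10^6 Pa.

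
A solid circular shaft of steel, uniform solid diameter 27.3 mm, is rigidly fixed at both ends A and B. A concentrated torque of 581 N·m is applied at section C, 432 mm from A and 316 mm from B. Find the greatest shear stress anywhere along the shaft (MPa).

84.0 MPa

With uniform GJ and both ends fixed, compatibility θ_AC = θ_CB gives T_A·a = T_B·b, together with T_A + T_B = T₀.
T_A = T₀·b/(a+b) = 581.0·316/748.0 = 245.4 N·m; T_B = 335.6 N·m.
τ in each portion: τ_AC = 6.14×10^7 Pa, τ_CB = 8.40×10^7 Pa; maximum is in CB.
τ_max = T_CB·r/J = 335.6·0.0137/5.45×10^-8 = 8.399×10^7 Pa.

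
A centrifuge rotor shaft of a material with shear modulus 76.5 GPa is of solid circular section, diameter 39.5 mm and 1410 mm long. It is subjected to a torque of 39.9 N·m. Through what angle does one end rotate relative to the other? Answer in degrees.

J = πd⁴/32 = π(0.0395)⁴/32 = 2.390×10^-7 m⁴.
θ = T·L/(G·J) = 39.90 × 1.41 / (76.5×10⁹ × 2.390×10^-7) = 3.077×10^-3 rad.

0.176°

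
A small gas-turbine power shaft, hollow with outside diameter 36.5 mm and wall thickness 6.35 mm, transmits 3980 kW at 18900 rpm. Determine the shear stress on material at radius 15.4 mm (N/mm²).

ω = 2π·18900/60 = 1979 rad/s, so T = P/ω = 3980×10³ / 1979 = 2011 N·m.
J = π(d_o⁴ − d_i⁴)/32 = π(0.0365⁴ − 0.0238⁴)/32 = 1.427×10^-7 m⁴.
Shear stress varies linearly with radius: τ = T·r/J = 2011 × 0.0154 / 1.427×10^-7 = 2.169×10^8 Pa.

217 N/mm²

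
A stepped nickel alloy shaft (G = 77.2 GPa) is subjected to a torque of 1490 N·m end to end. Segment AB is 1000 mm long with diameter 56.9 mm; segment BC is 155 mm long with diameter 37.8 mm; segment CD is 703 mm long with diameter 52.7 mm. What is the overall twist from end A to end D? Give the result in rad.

0.0516 rad

J_AB = π(0.0569)⁴/32 = 1.03×10^-6 m⁴; J_BC = π(0.0378)⁴/32 = 2.00×10^-7 m⁴; J_CD = π(0.0527)⁴/32 = 7.57×10^-7 m⁴.
θ = (T/G)·Σ L_i/J_i = (1490/77.2×10⁹)·(1.00/1.03×10^-6 + 0.155/2.00×10^-7 + 0.703/7.57×10^-7) = 0.05160 rad.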